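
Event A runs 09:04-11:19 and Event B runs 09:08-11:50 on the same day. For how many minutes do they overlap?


Interval A: [544, 679] minutes from midnight
Interval B: [548, 710] minutes from midnight
Overlap start = max(544, 548) = 548
Overlap end = min(679, 710) = 679
Overlap = 679 - 548 = 131 minutes

131


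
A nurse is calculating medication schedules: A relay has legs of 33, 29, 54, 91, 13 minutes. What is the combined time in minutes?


Durations: 33, 29, 54, 91, 13
Running sum: 33
+ 29 = 62
+ 54 = 116
+ 91 = 207
+ 13 = 220
Total duration: 220 minutes
That is 3 hours and 40 minutes

220


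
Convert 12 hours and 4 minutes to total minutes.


Hours: 12
Minutes: 4
Convert hours to minutes: 12 x 60 = 720
Add remaining minutes: 720 + 4 = 724

724


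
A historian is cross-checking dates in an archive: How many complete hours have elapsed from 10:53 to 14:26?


Start: 10:53
End: 14:26
Hour difference: 14 - 10 = 4 hours
Minute difference: 26 - 53 = -27 minutes
Total minutes: 213
Complete hours: 213 / 60 = 3 (remainder 33)

3


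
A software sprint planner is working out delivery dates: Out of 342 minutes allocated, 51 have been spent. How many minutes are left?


Total budget: 342 minutes
Time used: 51 minutes
Remaining: 342 - 51 = 291 minutes
Percent used: 14.9%
Percent remaining: 85.1%

291


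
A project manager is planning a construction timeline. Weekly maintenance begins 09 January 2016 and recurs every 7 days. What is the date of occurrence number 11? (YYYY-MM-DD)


First occurrence: 2016-01-09 (occurrence 1)
Each occurrence is 7 days after the previous.
Occurrence 11 is 10 weeks after the first.
10 weeks = 70 days
2016-01-09 + 70 days = 2016-03-19

2016-03-19


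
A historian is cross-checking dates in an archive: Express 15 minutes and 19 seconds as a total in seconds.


Minutes: 15
Seconds: 19
Convert minutes to seconds: 15 x 60 = 900
Add remaining seconds: 900 + 19 = 919

919


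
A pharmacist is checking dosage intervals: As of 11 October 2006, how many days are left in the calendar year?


Start: October 11, 2006
End: December 31, 2006
Days left in October: 20
November: 30
December: 31
Sum of remaining months: 61
Total: 20 + 61 = 81

81


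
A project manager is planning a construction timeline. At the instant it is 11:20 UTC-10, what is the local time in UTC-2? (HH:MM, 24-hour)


Local time: 11:20 at UTC-10 (offset -10h)
Target zone: UTC-2 (offset -2h)
Difference: -2 - (-10) = 8 hours
Calculation: 11 + (8) = 19
Result: 19:20

19:20


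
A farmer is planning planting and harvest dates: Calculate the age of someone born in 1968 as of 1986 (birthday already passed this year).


Birth year: 1968
Current year: 1986
Age = current year - birth year
Age = 1986 - 1968 = 18

18


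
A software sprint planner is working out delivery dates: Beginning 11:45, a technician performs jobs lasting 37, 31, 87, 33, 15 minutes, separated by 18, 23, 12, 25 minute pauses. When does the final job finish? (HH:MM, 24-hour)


Start: 11:45 = 705 min from midnight
  after task 1 (37 min): 12:22
  after break (18 min): 12:40
  after task 2 (31 min): 13:11
  after break (23 min): 13:34
  after task 3 (87 min): 15:01
  after break (12 min): 15:13
  after task 4 (33 min): 15:46
  after break (25 min): 16:11
  after task 5 (15 min): 16:26
Total elapsed: 281 minutes
End time: 16:26

16:26


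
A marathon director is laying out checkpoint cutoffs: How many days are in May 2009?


Month: May
Year: 2009
May is a 31-day month
Total: 31 days

31


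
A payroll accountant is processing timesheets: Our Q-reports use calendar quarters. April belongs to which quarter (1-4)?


Month: April (month 4)
Q1: January-March (months 1-3)
Q2: April-June (months 4-6)
Q3: July-September (months 7-9)
Q4: October-December (months 10-12)
Month 4 falls in Q2

2


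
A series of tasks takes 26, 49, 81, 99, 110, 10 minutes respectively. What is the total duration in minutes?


Durations: 26, 49, 81, 99, 110, 10
Running sum: 26
+ 49 = 75
+ 81 = 156
+ 99 = 255
+ 110 = 365
+ 10 = 375
Total duration: 375 minutes
That is 6 hours and 15 minutes

375


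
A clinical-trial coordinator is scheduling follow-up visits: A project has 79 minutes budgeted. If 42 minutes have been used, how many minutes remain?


Total budget: 79 minutes
Time used: 42 minutes
Remaining: 79 - 42 = 37 minutes
Percent used: 53.2%
Percent remaining: 46.8%

37


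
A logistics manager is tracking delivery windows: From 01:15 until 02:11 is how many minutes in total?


Start time: 01:15 = 75 minutes from midnight
End time: 02:11 = 131 minutes from midnight
Difference: 131 - 75 = 56 minutes
That is 0 hours and 56 minutes

56


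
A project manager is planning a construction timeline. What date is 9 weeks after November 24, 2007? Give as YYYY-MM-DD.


Start: 2007-11-24
Weeks to add: 9
Convert to days: 9 x 7 = 63 days
Add 63 days to 2007-11-24
Result: 2008-01-26

2008-01-26


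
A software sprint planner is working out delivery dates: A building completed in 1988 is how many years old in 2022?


Birth year: 1988
Current year: 2022
Age = current year - birth year
Age = 2022 - 1988 = 34

34


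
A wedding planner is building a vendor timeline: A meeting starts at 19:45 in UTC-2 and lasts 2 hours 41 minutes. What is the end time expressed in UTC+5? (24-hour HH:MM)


Start: 19:45 in UTC-2
Step 1 - add duration:
  minutes: 45 + 41 = 86 (carry 1h)
  hours: 19 + 2 + 1 = 22
  end in UTC-2: 22:26
Step 2 - convert UTC-2 -> UTC+5:
  offset difference: 5 - (-2) = 7 hours
  22 + (7) = 29 -> mod 24 = 5
Result: 05:26 in UTC+5

05:26


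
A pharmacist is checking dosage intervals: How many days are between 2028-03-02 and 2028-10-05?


Start date: 2028-03-02
End date: 2028-10-05
Mar 2028: +30 days
Apr 2028: +30 days
May 2028: +31 days
... (5 more months)
Total: 217 days

217


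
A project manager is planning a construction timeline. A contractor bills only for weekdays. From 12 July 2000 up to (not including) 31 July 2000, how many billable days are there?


Start: 2000-07-12 (Wednesday)
End (exclusive): 2000-07-31 (Monday)
Total calendar days: 19
Full weeks: 19 // 7 = 2 -> 10 weekdays
Remaining 5 days starting on Wednesday:
  Wed(w), Thu(w), Fri(w), Sat(-), Sun(-) -> 3 weekdays
Total business days: 10 + 3 = 13

13


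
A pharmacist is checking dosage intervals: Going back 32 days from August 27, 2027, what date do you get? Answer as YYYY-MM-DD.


Start: 2027-08-27
Subtracting 32 days
Days already passed in August: 27
After going back through August: 5 more days to subtract
July 2027 has 31 days, need 5
Result: 2027-07-26

2027-07-26


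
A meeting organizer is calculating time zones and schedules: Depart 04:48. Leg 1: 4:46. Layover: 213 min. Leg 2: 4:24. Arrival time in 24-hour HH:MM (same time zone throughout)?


Depart: 04:48
Leg 1: +286 min -> 09:34
Layover: +213 min -> 13:07
Leg 2: +264 min -> 17:31
Total travel: 763 minutes = 12h 43m
Arrival: 17:31

17:31


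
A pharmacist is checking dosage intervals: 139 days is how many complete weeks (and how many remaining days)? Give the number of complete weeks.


Total days: 139
Days per week: 7
Division: 139 / 7 = 19 remainder 6
Complete weeks: 19
Remaining days: 6

19


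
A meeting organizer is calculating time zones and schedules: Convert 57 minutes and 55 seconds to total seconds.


Minutes: 57
Extra seconds: 55
Seconds per minute: 60
Minutes to seconds: 57 x 60 = 3420
Total: 3420 + 55 = 3475

3475


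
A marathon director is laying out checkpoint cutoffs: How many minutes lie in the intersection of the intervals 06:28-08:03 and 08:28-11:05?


Interval A: [388, 483] minutes from midnight
Interval B: [508, 665] minutes from midnight
Overlap start = max(388, 508) = 508
Overlap end = min(483, 665) = 483
End <= start, so the intervals do not overlap: 0 minutes

0


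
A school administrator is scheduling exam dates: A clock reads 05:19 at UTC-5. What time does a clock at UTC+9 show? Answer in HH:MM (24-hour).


Local time: 05:19 at UTC-5 (offset -5h)
Target zone: UTC+9 (offset 9h)
Difference: 9 - (-5) = 14 hours
Calculation: 5 + (14) = 19
Result: 19:19

19:19


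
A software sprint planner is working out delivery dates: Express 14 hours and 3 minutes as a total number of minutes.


Hours: 14
Extra minutes: 3
Minutes per hour: 60
Hours to minutes: 14 x 60 = 840
Total: 840 + 3 = 843

843


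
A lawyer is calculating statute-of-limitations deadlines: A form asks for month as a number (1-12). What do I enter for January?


Calendar month order:
1. January <--
2. February
January is month number 1

1


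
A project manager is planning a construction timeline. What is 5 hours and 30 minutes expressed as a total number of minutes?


Hours: 5
Minutes: 30
Convert hours to minutes: 5 x 60 = 300
Add remaining minutes: 300 + 30 = 330

330


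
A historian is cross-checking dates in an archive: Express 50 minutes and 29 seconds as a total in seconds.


Minutes: 50
Seconds: 29
Convert minutes to seconds: 50 x 60 = 3000
Add remaining seconds: 3000 + 29 = 3029

3029


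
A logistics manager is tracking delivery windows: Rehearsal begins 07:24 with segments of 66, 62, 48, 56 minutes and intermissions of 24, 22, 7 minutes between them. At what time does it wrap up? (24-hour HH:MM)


Start: 07:24 = 444 min from midnight
  after task 1 (66 min): 08:30
  after break (24 min): 08:54
  after task 2 (62 min): 09:56
  after break (22 min): 10:18
  after task 3 (48 min): 11:06
  after break (7 min): 11:13
  after task 4 (56 min): 12:09
Total elapsed: 285 minutes
End time: 12:09

12:09


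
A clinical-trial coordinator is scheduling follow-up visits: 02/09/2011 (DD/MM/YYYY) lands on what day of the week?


Date: 2011-09-02
January 1, 2011 is a Saturday
Day of year: 245
Offset from Jan 1: 244 days
244 mod 7 = 6
Result: Friday

Friday


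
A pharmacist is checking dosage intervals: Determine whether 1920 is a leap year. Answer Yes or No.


Year: 1920
Divisible by 4? 1920 / 4 = 480.0 -> Yes
Divisible by 100? 1920 / 100 = 19.2 -> No
Divisible by 4 but not 100, so it IS a leap year

Yes


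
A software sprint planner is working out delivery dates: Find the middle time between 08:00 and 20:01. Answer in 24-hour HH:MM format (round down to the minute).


Start time: 08:00 = 480 minutes from midnight
End time: 20:01 = 1201 minutes from midnight
Sum: 480 + 1201 = 1681
Midpoint: 1681 / 2 = 840 minutes
Convert: 840 / 60 = 14 hours, 0 minutes
Result: 14:00

14:00


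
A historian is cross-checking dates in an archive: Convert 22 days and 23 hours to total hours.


Days: 22
Extra hours: 23
Hours per day: 24
Days to hours: 22 x 24 = 528
Total: 528 + 23 = 551

551


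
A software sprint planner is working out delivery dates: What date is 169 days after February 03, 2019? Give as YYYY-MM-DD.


Start: 2019-02-03
Adding 169 days
Days remaining in February: 25
After February: 144 days still to add
March 2019: 31 days, 113 remaining
April 2019: 30 days, 83 remaining
May 2019: 31 days, 52 remaining
June 2019: 30 days, 22 remaining
Result: 2019-07-22

2019-07-22


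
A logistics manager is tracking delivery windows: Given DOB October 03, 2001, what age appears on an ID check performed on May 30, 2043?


Birth: 2001-10-03
Reference: 2043-05-30
Year difference: 2043 - 2001 = 42
Has birthday (10-03) occurred by 05-30? No
Birthday not yet reached this year -> subtract 1
Age in full years: 41

41


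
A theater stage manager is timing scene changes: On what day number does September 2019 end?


Month: September
Year: 2019
September is a 30-day month
Total: 30 days

30


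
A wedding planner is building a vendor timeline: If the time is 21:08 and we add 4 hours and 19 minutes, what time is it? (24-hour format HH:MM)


Start time: 21:08
Adding: 4 hours 19 minutes
Minutes: 8 + 19 = 27
Hours: 21 + 4 + 0 = 25
Hour wraparound: 25 mod 24 = 1
Result: 01:27

01:27


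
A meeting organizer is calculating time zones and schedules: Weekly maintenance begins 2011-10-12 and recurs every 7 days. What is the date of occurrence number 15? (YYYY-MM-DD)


First occurrence: 2011-10-12 (occurrence 1)
Each occurrence is 7 days after the previous.
Occurrence 15 is 14 weeks after the first.
14 weeks = 98 days
2011-10-12 + 98 days = 2012-01-18

2012-01-18


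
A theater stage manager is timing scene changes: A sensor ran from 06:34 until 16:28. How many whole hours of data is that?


Start: 06:34
End: 16:28
Hour difference: 16 - 6 = 10 hours
Minute difference: 28 - 34 = -6 minutes
Total minutes: 594
Complete hours: 594 / 60 = 9 (remainder 54)

9


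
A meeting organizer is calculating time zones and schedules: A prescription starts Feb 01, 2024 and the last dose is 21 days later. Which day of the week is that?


Start: 2024-02-01 (Thursday)
Step 1 - find target date: add 21 days
  2024-02-01 + 21 days = 2024-02-22
Step 2 - day of week:
  21 mod 7 = 0
  Thursday + 0 days -> Thursday
Result: Thursday (2024-02-22)

Thursday


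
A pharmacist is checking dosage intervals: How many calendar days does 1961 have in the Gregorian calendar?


Year: 1961
Check leap year rules:
Divisible by 4? No
1961 is not a leap year
Days: 365

365


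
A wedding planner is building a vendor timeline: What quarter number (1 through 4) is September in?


Month: September (month 9)
Q1: January-March (months 1-3)
Q2: April-June (months 4-6)
Q3: July-September (months 7-9)
Q4: October-December (months 10-12)
Month 9 falls in Q3

3


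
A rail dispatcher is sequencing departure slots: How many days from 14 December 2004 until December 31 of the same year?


Start: December 14, 2004
End: December 31, 2004
Days left in December: 17
Total: 17 days

17


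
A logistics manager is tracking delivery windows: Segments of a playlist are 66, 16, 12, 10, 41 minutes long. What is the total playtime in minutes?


Durations: 66, 16, 12, 10, 41
Running sum: 66
+ 16 = 82
+ 12 = 94
+ 10 = 104
+ 41 = 145
Total duration: 145 minutes
That is 2 hours and 25 minutes

145


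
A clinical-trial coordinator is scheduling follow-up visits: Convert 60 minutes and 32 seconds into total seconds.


Minutes: 60
Seconds: 32
Convert minutes to seconds: 60 x 60 = 3600
Add remaining seconds: 3600 + 32 = 3632

3632


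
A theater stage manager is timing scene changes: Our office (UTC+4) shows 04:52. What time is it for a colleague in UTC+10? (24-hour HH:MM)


Local time: 04:52 at UTC+4 (offset 4h)
Target zone: UTC+10 (offset 10h)
Difference: 10 - (4) = 6 hours
Calculation: 4 + (6) = 10
Result: 10:52

10:52


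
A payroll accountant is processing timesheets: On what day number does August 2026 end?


Month: August
Year: 2026
August is a 31-day month
Total: 31 days

31


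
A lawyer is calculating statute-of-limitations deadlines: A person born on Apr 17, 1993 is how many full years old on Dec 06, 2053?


Birth: 1993-04-17
Reference: 2053-12-06
Year difference: 2053 - 1993 = 60
Has birthday (04-17) occurred by 12-06? Yes
Age in full years: 60

60


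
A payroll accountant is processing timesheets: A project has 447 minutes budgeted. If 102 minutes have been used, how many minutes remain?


Total budget: 447 minutes
Time used: 102 minutes
Remaining: 447 - 102 = 345 minutes
Percent used: 22.8%
Percent remaining: 77.2%

345


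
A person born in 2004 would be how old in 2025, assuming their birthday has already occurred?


Birth year: 2004
Current year: 2025
Age = current year - birth year
Age = 2025 - 2004 = 21

21


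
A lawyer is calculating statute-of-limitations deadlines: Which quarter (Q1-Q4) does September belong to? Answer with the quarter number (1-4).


Month: September (month 9)
Q1: January-March (months 1-3)
Q2: April-June (months 4-6)
Q3: July-September (months 7-9)
Q4: October-December (months 10-12)
Month 9 falls in Q3

3


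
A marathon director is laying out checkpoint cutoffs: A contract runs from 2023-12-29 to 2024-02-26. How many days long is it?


Start date: 2023-12-29
End date: 2024-02-26
Dec 2023: +3 days
Jan 2024: +31 days
Feb 2024: +25 days
Total: 59 days

59


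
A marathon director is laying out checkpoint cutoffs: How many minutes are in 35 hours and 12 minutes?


Hours: 35
Minutes: 12
Convert hours to minutes: 35 x 60 = 2100
Add remaining minutes: 2100 + 12 = 2112

2112


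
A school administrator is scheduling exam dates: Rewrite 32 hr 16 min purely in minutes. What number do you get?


Hours: 32
Extra minutes: 16
Minutes per hour: 60
Hours to minutes: 32 x 60 = 1920
Total: 1920 + 16 = 1936

1936


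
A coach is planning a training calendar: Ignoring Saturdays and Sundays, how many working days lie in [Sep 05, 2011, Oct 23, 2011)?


Start: 2011-09-05 (Monday)
End (exclusive): 2011-10-23 (Sunday)
Total calendar days: 48
Full weeks: 48 // 7 = 6 -> 30 weekdays
Remaining 6 days starting on Monday:
  Mon(w), Tue(w), Wed(w), Thu(w), Fri(w), Sat(-) -> 5 weekdays
Total business days: 30 + 5 = 35

35


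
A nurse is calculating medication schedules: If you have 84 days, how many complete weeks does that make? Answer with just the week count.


Total days: 84
Days per week: 7
Division: 84 / 7 = 12 remainder 0
Complete weeks: 12
Remaining days: 0

12


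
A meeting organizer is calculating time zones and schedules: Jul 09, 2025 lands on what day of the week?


Date: 2025-07-09
January 1, 2025 is a Wednesday
Day of year: 190
Offset from Jan 1: 189 days
189 mod 7 = 0
Result: Wednesday

Wednesday


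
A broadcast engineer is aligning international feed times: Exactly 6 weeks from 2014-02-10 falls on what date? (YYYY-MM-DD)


Start: 2014-02-10
Weeks to add: 6
Convert to days: 6 x 7 = 42 days
Add 42 days to 2014-02-10
Result: 2014-03-24

2014-03-24


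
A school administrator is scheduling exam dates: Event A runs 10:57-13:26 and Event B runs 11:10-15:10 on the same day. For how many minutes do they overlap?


Interval A: [657, 806] minutes from midnight
Interval B: [670, 910] minutes from midnight
Overlap start = max(657, 670) = 670
Overlap end = min(806, 910) = 806
Overlap = 806 - 670 = 136 minutes

136


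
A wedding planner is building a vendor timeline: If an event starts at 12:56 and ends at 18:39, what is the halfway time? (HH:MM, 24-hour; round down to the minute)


Start time: 12:56 = 776 minutes from midnight
End time: 18:39 = 1119 minutes from midnight
Sum: 776 + 1119 = 1895
Midpoint: 1895 / 2 = 947 minutes
Convert: 947 / 60 = 15 hours, 47 minutes
Result: 15:47

15:47


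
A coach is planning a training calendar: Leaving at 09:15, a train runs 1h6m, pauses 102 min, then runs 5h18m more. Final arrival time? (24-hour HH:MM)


Depart: 09:15
Leg 1: +66 min -> 10:21
Layover: +102 min -> 12:03
Leg 2: +318 min -> 17:21
Total travel: 486 minutes = 8h 6m
Arrival: 17:21

17:21


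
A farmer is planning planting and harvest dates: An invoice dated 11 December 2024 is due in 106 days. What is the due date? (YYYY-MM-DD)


Start: 2024-12-11
Adding 106 days
Days remaining in December: 20
After December: 86 days still to add
January 2025: 31 days, 55 remaining
February 2025: 28 days, 27 remaining
March 2025 has 31 days, need 27
Result: 2025-03-27

2025-03-27


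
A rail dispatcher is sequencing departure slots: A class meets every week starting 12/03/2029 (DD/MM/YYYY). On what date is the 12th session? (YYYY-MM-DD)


First occurrence: 2029-03-12 (occurrence 1)
Each occurrence is 7 days after the previous.
Occurrence 12 is 11 weeks after the first.
11 weeks = 77 days
2029-03-12 + 77 days = 2029-05-28

2029-05-28


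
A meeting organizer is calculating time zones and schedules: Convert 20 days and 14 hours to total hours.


Days: 20
Extra hours: 14
Hours per day: 24
Days to hours: 20 x 24 = 480
Total: 480 + 14 = 494

494


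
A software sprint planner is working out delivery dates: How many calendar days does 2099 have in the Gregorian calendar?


Year: 2099
Check leap year rules:
Divisible by 4? No
2099 is not a leap year
Days: 365

365


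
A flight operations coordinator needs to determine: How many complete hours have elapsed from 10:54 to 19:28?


Start: 10:54
End: 19:28
Hour difference: 19 - 10 = 9 hours
Minute difference: 28 - 54 = -26 minutes
Total minutes: 514
Complete hours: 514 / 60 = 8 (remainder 34)

8


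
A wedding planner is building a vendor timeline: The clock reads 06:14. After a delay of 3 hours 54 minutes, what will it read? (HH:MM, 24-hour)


Start time: 06:14
Adding: 3 hours 54 minutes
Minutes: 14 + 54 = 68
Minute overflow: 68 >= 60, so carry 1 hour, minutes = 8
Hours: 6 + 3 + 1 = 10
Result: 10:08

10:08


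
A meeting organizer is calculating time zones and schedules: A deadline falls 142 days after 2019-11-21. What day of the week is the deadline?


Start: 2019-11-21 (Thursday)
Step 1 - find target date: add 142 days
  2019-11-21 + 142 days = 2020-04-11
Step 2 - day of week:
  142 mod 7 = 2
  Thursday + 2 days -> Saturday
Result: Saturday (2020-04-11)

Saturday


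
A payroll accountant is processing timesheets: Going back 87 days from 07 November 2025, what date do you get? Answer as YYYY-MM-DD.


Start: 2025-11-07
Subtracting 87 days
Days already passed in November: 7
After going back through November: 80 more days to subtract
October 2025: 31 days, 49 remaining
September 2025: 30 days, 19 remaining
August 2025 has 31 days, need 19
Result: 2025-08-12

2025-08-12


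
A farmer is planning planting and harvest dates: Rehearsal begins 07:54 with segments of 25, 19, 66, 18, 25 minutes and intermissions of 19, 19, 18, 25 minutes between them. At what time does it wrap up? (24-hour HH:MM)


Start: 07:54 = 474 min from midnight
  after task 1 (25 min): 08:19
  after break (19 min): 08:38
  after task 2 (19 min): 08:57
  after break (19 min): 09:16
  after task 3 (66 min): 10:22
  after break (18 min): 10:40
  after task 4 (18 min): 10:58
  after break (25 min): 11:23
  after task 5 (25 min): 11:48
Total elapsed: 234 minutes
End time: 11:48

11:48


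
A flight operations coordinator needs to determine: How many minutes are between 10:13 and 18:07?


Start time: 10:13 = 613 minutes from midnight
End time: 18:07 = 1087 minutes from midnight
Difference: 1087 - 613 = 474 minutes
That is 7 hours and 54 minutes

474


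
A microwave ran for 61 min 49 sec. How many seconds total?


Minutes: 61
Extra seconds: 49
Seconds per minute: 60
Minutes to seconds: 61 x 60 = 3660
Total: 3660 + 49 = 3709

3709


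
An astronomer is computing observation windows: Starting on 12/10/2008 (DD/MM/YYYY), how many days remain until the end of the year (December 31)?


Start: October 12, 2008
End: December 31, 2008
Days left in October: 19
November: 30
December: 31
Sum of remaining months: 61
Total: 19 + 61 = 80

80


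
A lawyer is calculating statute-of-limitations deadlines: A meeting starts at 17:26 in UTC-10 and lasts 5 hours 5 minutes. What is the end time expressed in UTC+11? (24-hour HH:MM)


Start: 17:26 in UTC-10
Step 1 - add duration:
  minutes: 26 + 5 = 31
  hours: 17 + 5 + 0 = 22
  end in UTC-10: 22:31
Step 2 - convert UTC-10 -> UTC+11:
  offset difference: 11 - (-10) = 21 hours
  22 + (21) = 43 -> mod 24 = 19
Result: 19:31 in UTC+11

19:31


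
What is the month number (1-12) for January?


Calendar month order:
1. January <--
2. February
January is month number 1

1


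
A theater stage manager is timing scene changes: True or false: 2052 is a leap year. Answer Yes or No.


Year: 2052
Divisible by 4? 2052 / 4 = 513.0 -> Yes
Divisible by 100? 2052 / 100 = 20.52 -> No
Divisible by 4 but not 100, so it IS a leap year

Yes


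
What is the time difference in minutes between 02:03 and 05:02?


Start time: 02:03 = 123 minutes from midnight
End time: 05:02 = 302 minutes from midnight
Difference: 302 - 123 = 179 minutes
That is 2 hours and 59 minutes

179


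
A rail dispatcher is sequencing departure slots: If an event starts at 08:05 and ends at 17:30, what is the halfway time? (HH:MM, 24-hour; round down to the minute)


Start time: 08:05 = 485 minutes from midnight
End time: 17:30 = 1050 minutes from midnight
Sum: 485 + 1050 = 1535
Midpoint: 1535 / 2 = 767 minutes
Convert: 767 / 60 = 12 hours, 47 minutes
Result: 12:47

12:47


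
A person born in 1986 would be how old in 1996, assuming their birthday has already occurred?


Birth year: 1986
Current year: 1996
Age = current year - birth year
Age = 1996 - 1986 = 10

10


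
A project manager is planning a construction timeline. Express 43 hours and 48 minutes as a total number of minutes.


Hours: 43
Extra minutes: 48
Minutes per hour: 60
Hours to minutes: 43 x 60 = 2580
Total: 2580 + 48 = 2628

2628


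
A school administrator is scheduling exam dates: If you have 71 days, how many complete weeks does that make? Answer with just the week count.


Total days: 71
Days per week: 7
Division: 71 / 7 = 10 remainder 1
Complete weeks: 10
Remaining days: 1

10


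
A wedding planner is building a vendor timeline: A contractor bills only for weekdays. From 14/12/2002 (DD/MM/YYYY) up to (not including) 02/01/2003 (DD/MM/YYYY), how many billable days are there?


Start: 2002-12-14 (Saturday)
End (exclusive): 2003-01-02 (Thursday)
Total calendar days: 19
Full weeks: 19 // 7 = 2 -> 10 weekdays
Remaining 5 days starting on Saturday:
  Sat(-), Sun(-), Mon(w), Tue(w), Wed(w) -> 3 weekdays
Total business days: 10 + 3 = 13

13


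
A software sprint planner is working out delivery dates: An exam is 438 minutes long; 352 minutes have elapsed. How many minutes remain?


Total budget: 438 minutes
Time used: 352 minutes
Remaining: 438 - 352 = 86 minutes
Percent used: 80.4%
Percent remaining: 19.6%

86


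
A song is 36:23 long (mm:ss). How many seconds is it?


Minutes: 36
Extra seconds: 23
Seconds per minute: 60
Minutes to seconds: 36 x 60 = 2160
Total: 2160 + 23 = 2183

2183


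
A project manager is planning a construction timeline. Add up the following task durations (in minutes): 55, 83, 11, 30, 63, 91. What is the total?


Durations: 55, 83, 11, 30, 63, 91
Running sum: 55
+ 83 = 138
+ 11 = 149
+ 30 = 179
+ 63 = 242
+ 91 = 333
Total duration: 333 minutes
That is 5 hours and 33 minutes

333


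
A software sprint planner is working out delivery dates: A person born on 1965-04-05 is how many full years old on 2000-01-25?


Birth: 1965-04-05
Reference: 2000-01-25
Year difference: 2000 - 1965 = 35
Has birthday (04-05) occurred by 01-25? No
Birthday not yet reached this year -> subtract 1
Age in full years: 34

34


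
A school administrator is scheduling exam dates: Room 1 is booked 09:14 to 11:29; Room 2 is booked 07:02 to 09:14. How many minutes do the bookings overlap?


Interval A: [554, 689] minutes from midnight
Interval B: [422, 554] minutes from midnight
Overlap start = max(554, 422) = 554
Overlap end = min(689, 554) = 554
End <= start, so the intervals do not overlap: 0 minutes

0


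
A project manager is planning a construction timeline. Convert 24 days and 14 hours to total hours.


Days: 24
Extra hours: 14
Hours per day: 24
Days to hours: 24 x 24 = 576
Total: 576 + 14 = 590

590


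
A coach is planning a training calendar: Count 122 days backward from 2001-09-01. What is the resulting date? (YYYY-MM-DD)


Start: 2001-09-01
Subtracting 122 days
Days already passed in September: 1
After going back through September: 121 more days to subtract
August 2001: 31 days, 90 remaining
July 2001: 31 days, 59 remaining
June 2001: 30 days, 29 remaining
May 2001 has 31 days, need 29
Result: 2001-05-02

2001-05-02


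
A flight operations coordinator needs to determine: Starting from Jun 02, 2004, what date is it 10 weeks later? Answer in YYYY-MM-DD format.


Start: 2004-06-02
Weeks to add: 10
Convert to days: 10 x 7 = 70 days
Add 70 days to 2004-06-02
Result: 2004-08-11

2004-08-11


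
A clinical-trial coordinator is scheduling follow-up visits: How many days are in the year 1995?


Year: 1995
Check leap year rules:
Divisible by 4? No
1995 is not a leap year
Days: 365

365


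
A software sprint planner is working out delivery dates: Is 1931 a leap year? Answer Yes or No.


Year: 1931
Divisible by 4? 1931 / 4 = 482.75 -> No
Not divisible by 4, so NOT a leap year

No


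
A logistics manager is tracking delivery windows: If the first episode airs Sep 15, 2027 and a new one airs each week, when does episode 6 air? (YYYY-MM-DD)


First occurrence: 2027-09-15 (occurrence 1)
Each occurrence is 7 days after the previous.
Occurrence 6 is 5 weeks after the first.
5 weeks = 35 days
2027-09-15 + 35 days = 2027-10-20

2027-10-20


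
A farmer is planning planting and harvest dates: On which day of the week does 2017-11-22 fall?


Date: 2017-11-22
January 1, 2017 is a Sunday
Day of year: 326
Offset from Jan 1: 325 days
325 mod 7 = 3
Result: Wednesday

Wednesday


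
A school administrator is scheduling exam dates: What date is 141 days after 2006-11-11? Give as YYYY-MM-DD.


Start: 2006-11-11
Adding 141 days
Days remaining in November: 19
After November: 122 days still to add
December 2006: 31 days, 91 remaining
January 2007: 31 days, 60 remaining
February 2007: 28 days, 32 remaining
March 2007: 31 days, 1 remaining
Result: 2007-04-01

2007-04-01


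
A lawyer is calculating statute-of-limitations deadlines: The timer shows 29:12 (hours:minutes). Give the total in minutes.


Hours: 29
Minutes: 12
Convert hours to minutes: 29 x 60 = 1740
Add remaining minutes: 1740 + 12 = 1752

1752


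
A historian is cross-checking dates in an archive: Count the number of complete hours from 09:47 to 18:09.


Start: 09:47
End: 18:09
Hour difference: 18 - 9 = 9 hours
Minute difference: 9 - 47 = -38 minutes
Total minutes: 502
Complete hours: 502 / 60 = 8 (remainder 22)

8


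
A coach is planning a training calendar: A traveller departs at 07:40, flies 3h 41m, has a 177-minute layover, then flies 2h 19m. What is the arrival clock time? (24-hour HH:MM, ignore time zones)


Depart: 07:40
Leg 1: +221 min -> 11:21
Layover: +177 min -> 14:18
Leg 2: +139 min -> 16:37
Total travel: 537 minutes = 8h 57m
Arrival: 16:37

16:37


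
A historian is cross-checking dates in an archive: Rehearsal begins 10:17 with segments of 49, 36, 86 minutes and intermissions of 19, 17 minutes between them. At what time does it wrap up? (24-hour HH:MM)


Start: 10:17 = 617 min from midnight
  after task 1 (49 min): 11:06
  after break (19 min): 11:25
  after task 2 (36 min): 12:01
  after break (17 min): 12:18
  after task 3 (86 min): 13:44
Total elapsed: 207 minutes
End time: 13:44

13:44


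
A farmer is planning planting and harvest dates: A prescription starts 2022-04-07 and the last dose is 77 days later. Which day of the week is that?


Start: 2022-04-07 (Thursday)
Step 1 - find target date: add 77 days
  2022-04-07 + 77 days = 2022-06-23
Step 2 - day of week:
  77 mod 7 = 0
  Thursday + 0 days -> Thursday
Result: Thursday (2022-06-23)

Thursday


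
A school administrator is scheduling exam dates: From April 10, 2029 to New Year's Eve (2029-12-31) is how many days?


Start: April 10, 2029
End: December 31, 2029
Days left in April: 20
May: 31
June: 30
July: 31
August: 31
... plus remaining months
Sum of remaining months: 245
Total: 20 + 245 = 265

265


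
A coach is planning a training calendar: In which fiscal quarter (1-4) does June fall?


Month: June (month 6)
Q1: January-March (months 1-3)
Q2: April-June (months 4-6)
Q3: July-September (months 7-9)
Q4: October-December (months 10-12)
Month 6 falls in Q2

2


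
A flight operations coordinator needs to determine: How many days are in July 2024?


Month: July
Year: 2024
July is a 31-day month
Total: 31 days

31


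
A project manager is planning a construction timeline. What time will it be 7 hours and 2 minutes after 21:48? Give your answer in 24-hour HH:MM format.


Start time: 21:48
Adding: 7 hours 2 minutes
Minutes: 48 + 2 = 50
Hours: 21 + 7 + 0 = 28
Hour wraparound: 28 mod 24 = 4
Result: 04:50

04:50


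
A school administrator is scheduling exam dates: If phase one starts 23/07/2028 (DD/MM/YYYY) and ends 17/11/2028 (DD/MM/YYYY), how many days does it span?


Start date: 2028-07-23
End date: 2028-11-17
Jul 2028: +9 days
Aug 2028: +31 days
Sep 2028: +30 days
Oct 2028: +31 days
Nov 2028: +16 days
Total: 117 days

117


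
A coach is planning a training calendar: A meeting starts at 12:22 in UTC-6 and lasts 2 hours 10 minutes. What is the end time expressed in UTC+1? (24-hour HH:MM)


Start: 12:22 in UTC-6
Step 1 - add duration:
  minutes: 22 + 10 = 32
  hours: 12 + 2 + 0 = 14
  end in UTC-6: 14:32
Step 2 - convert UTC-6 -> UTC+1:
  offset difference: 1 - (-6) = 7 hours
  14 + (7) = 21 -> mod 24 = 21
Result: 21:32 in UTC+1

21:32


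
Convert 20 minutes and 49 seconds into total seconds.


Minutes: 20
Seconds: 49
Convert minutes to seconds: 20 x 60 = 1200
Add remaining seconds: 1200 + 49 = 1249

1249


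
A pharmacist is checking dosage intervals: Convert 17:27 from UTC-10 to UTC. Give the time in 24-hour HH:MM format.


Local time: 17:27 at UTC-10 (offset -10h)
Target zone: UTC (offset 0h)
Difference: 0 - (-10) = 10 hours
Calculation: 17 + (10) = 27
Wraparound: (27) mod 24 = 3
Result: 03:27

03:27


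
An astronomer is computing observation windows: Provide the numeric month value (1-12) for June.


Calendar month order:
5. May
6. June <--
7. July
June is month number 6

6


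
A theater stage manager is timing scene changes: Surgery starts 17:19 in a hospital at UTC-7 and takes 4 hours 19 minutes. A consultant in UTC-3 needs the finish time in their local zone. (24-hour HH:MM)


Start: 17:19 in UTC-7
Step 1 - add duration:
  minutes: 19 + 19 = 38
  hours: 17 + 4 + 0 = 21
  end in UTC-7: 21:38
Step 2 - convert UTC-7 -> UTC-3:
  offset difference: -3 - (-7) = 4 hours
  21 + (4) = 25 -> mod 24 = 1
Result: 01:38 in UTC-3

01:38


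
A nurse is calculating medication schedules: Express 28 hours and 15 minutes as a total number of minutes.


Hours: 28
Extra minutes: 15
Minutes per hour: 60
Hours to minutes: 28 x 60 = 1680
Total: 1680 + 15 = 1695

1695


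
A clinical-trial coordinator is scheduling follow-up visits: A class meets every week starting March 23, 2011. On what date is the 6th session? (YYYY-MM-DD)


First occurrence: 2011-03-23 (occurrence 1)
Each occurrence is 7 days after the previous.
Occurrence 6 is 5 weeks after the first.
5 weeks = 35 days
2011-03-23 + 35 days = 2011-04-27

2011-04-27


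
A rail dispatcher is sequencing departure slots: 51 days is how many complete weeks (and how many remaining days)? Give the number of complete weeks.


Total days: 51
Days per week: 7
Division: 51 / 7 = 7 remainder 2
Complete weeks: 7
Remaining days: 2

7


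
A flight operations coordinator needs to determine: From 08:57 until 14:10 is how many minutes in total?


Start time: 08:57 = 537 minutes from midnight
End time: 14:10 = 850 minutes from midnight
Difference: 850 - 537 = 313 minutes
That is 5 hours and 13 minutes

313


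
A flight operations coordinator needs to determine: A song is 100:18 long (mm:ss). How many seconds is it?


Minutes: 100
Extra seconds: 18
Seconds per minute: 60
Minutes to seconds: 100 x 60 = 6000
Total: 6000 + 18 = 6018

6018


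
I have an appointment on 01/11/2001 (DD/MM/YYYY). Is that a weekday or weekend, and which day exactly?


Date: 2001-11-01
January 1, 2001 is a Monday
Day of year: 305
Offset from Jan 1: 304 days
304 mod 7 = 3
Result: Thursday

Thursday


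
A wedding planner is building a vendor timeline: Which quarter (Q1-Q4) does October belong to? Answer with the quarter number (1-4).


Month: October (month 10)
Q1: January-March (months 1-3)
Q2: April-June (months 4-6)
Q3: July-September (months 7-9)
Q4: October-December (months 10-12)
Month 10 falls in Q4

4


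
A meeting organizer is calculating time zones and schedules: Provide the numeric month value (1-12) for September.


Calendar month order:
8. August
9. September <--
10. October
September is month number 9

9


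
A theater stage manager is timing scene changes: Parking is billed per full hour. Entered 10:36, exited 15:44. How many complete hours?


Start: 10:36
End: 15:44
Hour difference: 15 - 10 = 5 hours
Minute difference: 44 - 36 = 8 minutes
Total minutes: 308
Complete hours: 308 / 60 = 5 (remainder 8)

5


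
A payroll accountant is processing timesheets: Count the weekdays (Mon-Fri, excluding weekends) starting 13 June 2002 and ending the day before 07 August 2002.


Start: 2002-06-13 (Thursday)
End (exclusive): 2002-08-07 (Wednesday)
Total calendar days: 55
Full weeks: 55 // 7 = 7 -> 35 weekdays
Remaining 6 days starting on Thursday:
  Thu(w), Fri(w), Sat(-), Sun(-), Mon(w), Tue(w) -> 4 weekdays
Total business days: 35 + 4 = 39

39


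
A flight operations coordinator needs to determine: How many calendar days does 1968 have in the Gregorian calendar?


Year: 1968
Check leap year rules:
Divisible by 4? Yes
Divisible by 100? No
1968 is a leap year
Days: 366

366


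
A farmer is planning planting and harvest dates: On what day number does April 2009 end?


Month: April
Year: 2009
April is a 30-day month
Total: 30 days

30


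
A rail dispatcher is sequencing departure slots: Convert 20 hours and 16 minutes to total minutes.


Hours: 20
Minutes: 16
Convert hours to minutes: 20 x 60 = 1200
Add remaining minutes: 1200 + 16 = 1216

1216


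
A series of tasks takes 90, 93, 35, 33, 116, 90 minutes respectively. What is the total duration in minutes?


Durations: 90, 93, 35, 33, 116, 90
Running sum: 90
+ 93 = 183
+ 35 = 218
+ 33 = 251
+ 116 = 367
+ 90 = 457
Total duration: 457 minutes
That is 7 hours and 37 minutes

457


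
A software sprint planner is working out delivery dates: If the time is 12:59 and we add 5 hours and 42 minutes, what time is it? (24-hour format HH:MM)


Start time: 12:59
Adding: 5 hours 42 minutes
Minutes: 59 + 42 = 101
Minute overflow: 101 >= 60, so carry 1 hour, minutes = 41
Hours: 12 + 5 + 1 = 18
Result: 18:41

18:41


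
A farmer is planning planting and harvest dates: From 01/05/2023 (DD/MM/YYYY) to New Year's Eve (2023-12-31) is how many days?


Start: May 01, 2023
End: December 31, 2023
Days left in May: 30
June: 30
July: 31
August: 31
September: 30
... plus remaining months
Sum of remaining months: 214
Total: 30 + 214 = 244

244


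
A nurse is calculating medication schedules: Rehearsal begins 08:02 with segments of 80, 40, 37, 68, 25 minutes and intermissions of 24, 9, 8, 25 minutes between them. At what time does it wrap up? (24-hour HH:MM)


Start: 08:02 = 482 min from midnight
  after task 1 (80 min): 09:22
  after break (24 min): 09:46
  after task 2 (40 min): 10:26
  after break (9 min): 10:35
  after task 3 (37 min): 11:12
  after break (8 min): 11:20
  after task 4 (68 min): 12:28
  after break (25 min): 12:53
  after task 5 (25 min): 13:18
Total elapsed: 316 minutes
End time: 13:18

13:18


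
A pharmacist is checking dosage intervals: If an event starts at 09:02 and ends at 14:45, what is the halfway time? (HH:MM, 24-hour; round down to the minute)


Start time: 09:02 = 542 minutes from midnight
End time: 14:45 = 885 minutes from midnight
Sum: 542 + 885 = 1427
Midpoint: 1427 / 2 = 713 minutes
Convert: 713 / 60 = 11 hours, 53 minutes
Result: 11:53

11:53


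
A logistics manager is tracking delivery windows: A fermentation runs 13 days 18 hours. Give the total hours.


Days: 13
Extra hours: 18
Hours per day: 24
Days to hours: 13 x 24 = 312
Total: 312 + 18 = 330

330


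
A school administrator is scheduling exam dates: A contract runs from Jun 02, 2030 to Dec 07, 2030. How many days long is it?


Start date: 2030-06-02
End date: 2030-12-07
Jun 2030: +29 days
Jul 2030: +31 days
Aug 2030: +31 days
... (4 more months)
Total: 188 days

188
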